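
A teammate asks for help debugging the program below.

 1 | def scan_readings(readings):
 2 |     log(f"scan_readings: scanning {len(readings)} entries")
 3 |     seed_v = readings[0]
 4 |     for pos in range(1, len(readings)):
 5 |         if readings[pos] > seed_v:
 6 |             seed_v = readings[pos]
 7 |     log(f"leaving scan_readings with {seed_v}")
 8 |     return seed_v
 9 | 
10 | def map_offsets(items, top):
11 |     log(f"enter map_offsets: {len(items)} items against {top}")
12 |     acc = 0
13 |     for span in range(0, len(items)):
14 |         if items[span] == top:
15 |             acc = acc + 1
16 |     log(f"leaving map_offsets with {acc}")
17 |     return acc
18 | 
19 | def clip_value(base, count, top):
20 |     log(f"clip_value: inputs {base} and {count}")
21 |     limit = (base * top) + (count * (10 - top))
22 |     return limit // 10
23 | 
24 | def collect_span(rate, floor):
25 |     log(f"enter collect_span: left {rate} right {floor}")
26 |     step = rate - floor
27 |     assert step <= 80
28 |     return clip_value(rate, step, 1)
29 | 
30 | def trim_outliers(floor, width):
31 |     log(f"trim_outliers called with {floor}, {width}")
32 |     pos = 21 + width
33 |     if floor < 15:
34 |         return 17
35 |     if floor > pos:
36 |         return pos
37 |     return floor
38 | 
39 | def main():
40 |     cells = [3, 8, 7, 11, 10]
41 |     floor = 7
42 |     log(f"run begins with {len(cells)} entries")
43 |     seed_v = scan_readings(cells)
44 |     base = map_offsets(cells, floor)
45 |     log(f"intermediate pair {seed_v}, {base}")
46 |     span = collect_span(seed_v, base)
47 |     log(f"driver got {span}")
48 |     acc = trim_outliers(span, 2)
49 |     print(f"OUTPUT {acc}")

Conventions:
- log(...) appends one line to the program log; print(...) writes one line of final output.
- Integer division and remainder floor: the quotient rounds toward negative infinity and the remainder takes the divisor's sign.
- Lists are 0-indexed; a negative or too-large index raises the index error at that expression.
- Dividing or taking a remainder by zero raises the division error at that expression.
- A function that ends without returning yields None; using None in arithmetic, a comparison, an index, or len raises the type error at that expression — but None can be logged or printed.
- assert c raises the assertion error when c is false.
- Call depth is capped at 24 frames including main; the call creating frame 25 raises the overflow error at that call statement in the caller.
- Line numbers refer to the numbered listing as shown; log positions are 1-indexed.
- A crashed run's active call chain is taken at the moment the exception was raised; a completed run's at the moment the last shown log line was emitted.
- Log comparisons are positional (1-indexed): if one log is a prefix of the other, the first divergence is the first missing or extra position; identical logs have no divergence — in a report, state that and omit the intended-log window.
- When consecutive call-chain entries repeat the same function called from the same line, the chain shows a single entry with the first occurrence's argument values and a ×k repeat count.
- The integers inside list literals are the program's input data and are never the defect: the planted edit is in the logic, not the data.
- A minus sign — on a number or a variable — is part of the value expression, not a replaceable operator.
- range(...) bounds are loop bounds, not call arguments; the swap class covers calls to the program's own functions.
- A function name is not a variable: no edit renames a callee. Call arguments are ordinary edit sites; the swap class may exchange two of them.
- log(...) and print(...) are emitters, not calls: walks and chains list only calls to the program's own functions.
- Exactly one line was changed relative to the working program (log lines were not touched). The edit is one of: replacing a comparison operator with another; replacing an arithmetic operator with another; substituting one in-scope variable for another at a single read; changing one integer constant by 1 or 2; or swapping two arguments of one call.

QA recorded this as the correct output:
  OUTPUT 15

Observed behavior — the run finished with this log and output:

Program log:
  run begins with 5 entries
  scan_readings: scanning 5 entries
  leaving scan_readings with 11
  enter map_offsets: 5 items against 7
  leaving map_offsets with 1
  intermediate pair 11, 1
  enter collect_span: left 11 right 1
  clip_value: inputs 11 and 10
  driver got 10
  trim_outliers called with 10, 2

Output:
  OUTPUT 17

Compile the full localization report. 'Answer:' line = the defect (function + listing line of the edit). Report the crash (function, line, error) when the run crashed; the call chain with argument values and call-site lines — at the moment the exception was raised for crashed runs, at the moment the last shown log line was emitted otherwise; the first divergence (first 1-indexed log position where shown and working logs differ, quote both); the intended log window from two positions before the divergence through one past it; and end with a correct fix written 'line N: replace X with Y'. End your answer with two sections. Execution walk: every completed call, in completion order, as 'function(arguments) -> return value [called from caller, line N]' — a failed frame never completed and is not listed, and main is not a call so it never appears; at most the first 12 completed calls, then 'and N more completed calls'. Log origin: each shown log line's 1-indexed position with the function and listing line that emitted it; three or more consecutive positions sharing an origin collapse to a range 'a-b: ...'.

Answer: the defect is in trim_outliers at line 34.
Key fact: No log line changed; the fault shows up purely in the output.
Call chain: main -> trim_outliers(10, 2) (called at line 48).
First divergence: none — the logs agree in full.
Execution walk:
  scan_readings([3, 8, 7, 11, 10]) -> 11  [called from main, line 43]
  map_offsets([3, 8, 7, 11, 10], 7) -> 1  [called from main, line 44]
  clip_value(11, 10, 1) -> 10  [called from collect_span, line 28]
  collect_span(11, 1) -> 10  [called from main, line 46]
  trim_outliers(10, 2) -> 17  [called from main, line 48]
Log origins:
  1: from main, line 42
  2: from scan_readings, line 2
  3: from scan_readings, line 7
  4: from map_offsets, line 11
  5: from map_offsets, line 16
  6: from main, line 45
  7: from collect_span, line 25
  8: from clip_value, line 20
  9: from main, line 47
  10: from trim_outliers, line 31
A correct fix: line 34: replace `17` with `15`.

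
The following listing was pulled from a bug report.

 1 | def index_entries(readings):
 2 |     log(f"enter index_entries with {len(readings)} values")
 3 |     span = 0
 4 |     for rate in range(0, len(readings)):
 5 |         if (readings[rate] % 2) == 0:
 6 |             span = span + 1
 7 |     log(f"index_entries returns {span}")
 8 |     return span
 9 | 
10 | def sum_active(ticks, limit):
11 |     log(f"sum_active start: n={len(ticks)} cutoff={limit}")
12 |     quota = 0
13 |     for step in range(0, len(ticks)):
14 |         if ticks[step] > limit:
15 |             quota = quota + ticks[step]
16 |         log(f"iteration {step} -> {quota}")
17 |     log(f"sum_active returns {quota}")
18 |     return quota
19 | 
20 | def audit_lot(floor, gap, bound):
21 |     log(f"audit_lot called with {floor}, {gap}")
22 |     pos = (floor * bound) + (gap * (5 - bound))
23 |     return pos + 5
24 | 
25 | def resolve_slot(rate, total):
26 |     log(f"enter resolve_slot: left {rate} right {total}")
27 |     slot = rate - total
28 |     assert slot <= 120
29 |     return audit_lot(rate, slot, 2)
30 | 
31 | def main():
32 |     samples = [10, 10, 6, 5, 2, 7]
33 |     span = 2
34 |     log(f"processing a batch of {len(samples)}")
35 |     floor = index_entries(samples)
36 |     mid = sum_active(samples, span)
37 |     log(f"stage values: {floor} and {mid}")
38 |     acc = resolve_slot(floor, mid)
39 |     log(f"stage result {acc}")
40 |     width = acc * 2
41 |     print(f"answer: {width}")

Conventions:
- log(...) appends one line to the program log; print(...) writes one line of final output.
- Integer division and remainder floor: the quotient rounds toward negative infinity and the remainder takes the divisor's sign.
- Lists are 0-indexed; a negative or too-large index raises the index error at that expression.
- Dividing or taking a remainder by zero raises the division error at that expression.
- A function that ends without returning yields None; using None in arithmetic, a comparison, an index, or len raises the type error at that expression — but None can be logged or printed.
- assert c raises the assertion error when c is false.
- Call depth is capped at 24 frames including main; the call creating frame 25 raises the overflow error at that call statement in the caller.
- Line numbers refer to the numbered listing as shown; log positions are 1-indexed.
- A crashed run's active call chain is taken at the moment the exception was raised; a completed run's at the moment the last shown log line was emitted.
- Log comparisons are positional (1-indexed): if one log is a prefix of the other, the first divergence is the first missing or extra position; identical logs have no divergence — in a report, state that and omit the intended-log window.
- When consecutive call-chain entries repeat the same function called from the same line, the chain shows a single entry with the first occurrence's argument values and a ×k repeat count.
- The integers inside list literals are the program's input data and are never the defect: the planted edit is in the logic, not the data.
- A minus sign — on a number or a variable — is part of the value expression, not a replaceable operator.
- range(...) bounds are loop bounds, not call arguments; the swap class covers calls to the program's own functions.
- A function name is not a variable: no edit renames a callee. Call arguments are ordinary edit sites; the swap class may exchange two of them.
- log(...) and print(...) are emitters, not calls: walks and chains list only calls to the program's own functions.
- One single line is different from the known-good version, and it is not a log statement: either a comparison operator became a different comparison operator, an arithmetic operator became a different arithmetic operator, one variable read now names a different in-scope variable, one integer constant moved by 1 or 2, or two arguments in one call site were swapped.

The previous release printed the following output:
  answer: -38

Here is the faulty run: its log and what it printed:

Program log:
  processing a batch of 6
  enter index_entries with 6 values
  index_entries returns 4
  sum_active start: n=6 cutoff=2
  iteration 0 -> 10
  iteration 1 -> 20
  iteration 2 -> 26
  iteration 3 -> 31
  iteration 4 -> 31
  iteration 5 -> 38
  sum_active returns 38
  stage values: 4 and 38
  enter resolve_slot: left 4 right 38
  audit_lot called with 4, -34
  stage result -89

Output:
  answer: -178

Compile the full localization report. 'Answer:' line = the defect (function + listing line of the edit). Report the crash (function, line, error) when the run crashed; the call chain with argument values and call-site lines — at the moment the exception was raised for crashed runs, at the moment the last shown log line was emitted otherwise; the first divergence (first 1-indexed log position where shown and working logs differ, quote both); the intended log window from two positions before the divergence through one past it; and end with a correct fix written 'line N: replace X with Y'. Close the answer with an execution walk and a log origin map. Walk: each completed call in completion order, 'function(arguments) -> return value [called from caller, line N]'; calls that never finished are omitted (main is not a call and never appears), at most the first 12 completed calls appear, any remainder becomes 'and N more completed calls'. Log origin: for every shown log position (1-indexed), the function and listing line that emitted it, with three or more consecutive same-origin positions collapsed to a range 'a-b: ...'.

Answer: the defect is in audit_lot at line 23.
Core observation: Everything matches until log position 15, which reads 'stage result -89' in place of 'stage result -19'.
Call chain: main.
First divergence: position 15 — shown 'stage result -89', intended 'stage result -19'.
Intended log window:
  13: enter resolve_slot: left 4 right 38
  14: audit_lot called with 4, -34
  15: stage result -19
Execution walk:
  index_entries([10, 10, 6, 5, 2, 7]) -> 4  [called from main, line 35]
  sum_active([10, 10, 6, 5, 2, 7], 2) -> 38  [called from main, line 36]
  audit_lot(4, -34, 2) -> -89  [called from resolve_slot, line 29]
  resolve_slot(4, 38) -> -89  [called from main, line 38]
Log origin:
  1: logged in main at line 34
  2: logged in index_entries at line 2
  3: logged in index_entries at line 7
  4: logged in sum_active at line 11
  5-10: logged in sum_active at line 16
  11: logged in sum_active at line 17
  12: logged in main at line 37
  13: logged in resolve_slot at line 26
  14: logged in audit_lot at line 21
  15: logged in main at line 39
A correct fix: line 23: replace `+` with `//`.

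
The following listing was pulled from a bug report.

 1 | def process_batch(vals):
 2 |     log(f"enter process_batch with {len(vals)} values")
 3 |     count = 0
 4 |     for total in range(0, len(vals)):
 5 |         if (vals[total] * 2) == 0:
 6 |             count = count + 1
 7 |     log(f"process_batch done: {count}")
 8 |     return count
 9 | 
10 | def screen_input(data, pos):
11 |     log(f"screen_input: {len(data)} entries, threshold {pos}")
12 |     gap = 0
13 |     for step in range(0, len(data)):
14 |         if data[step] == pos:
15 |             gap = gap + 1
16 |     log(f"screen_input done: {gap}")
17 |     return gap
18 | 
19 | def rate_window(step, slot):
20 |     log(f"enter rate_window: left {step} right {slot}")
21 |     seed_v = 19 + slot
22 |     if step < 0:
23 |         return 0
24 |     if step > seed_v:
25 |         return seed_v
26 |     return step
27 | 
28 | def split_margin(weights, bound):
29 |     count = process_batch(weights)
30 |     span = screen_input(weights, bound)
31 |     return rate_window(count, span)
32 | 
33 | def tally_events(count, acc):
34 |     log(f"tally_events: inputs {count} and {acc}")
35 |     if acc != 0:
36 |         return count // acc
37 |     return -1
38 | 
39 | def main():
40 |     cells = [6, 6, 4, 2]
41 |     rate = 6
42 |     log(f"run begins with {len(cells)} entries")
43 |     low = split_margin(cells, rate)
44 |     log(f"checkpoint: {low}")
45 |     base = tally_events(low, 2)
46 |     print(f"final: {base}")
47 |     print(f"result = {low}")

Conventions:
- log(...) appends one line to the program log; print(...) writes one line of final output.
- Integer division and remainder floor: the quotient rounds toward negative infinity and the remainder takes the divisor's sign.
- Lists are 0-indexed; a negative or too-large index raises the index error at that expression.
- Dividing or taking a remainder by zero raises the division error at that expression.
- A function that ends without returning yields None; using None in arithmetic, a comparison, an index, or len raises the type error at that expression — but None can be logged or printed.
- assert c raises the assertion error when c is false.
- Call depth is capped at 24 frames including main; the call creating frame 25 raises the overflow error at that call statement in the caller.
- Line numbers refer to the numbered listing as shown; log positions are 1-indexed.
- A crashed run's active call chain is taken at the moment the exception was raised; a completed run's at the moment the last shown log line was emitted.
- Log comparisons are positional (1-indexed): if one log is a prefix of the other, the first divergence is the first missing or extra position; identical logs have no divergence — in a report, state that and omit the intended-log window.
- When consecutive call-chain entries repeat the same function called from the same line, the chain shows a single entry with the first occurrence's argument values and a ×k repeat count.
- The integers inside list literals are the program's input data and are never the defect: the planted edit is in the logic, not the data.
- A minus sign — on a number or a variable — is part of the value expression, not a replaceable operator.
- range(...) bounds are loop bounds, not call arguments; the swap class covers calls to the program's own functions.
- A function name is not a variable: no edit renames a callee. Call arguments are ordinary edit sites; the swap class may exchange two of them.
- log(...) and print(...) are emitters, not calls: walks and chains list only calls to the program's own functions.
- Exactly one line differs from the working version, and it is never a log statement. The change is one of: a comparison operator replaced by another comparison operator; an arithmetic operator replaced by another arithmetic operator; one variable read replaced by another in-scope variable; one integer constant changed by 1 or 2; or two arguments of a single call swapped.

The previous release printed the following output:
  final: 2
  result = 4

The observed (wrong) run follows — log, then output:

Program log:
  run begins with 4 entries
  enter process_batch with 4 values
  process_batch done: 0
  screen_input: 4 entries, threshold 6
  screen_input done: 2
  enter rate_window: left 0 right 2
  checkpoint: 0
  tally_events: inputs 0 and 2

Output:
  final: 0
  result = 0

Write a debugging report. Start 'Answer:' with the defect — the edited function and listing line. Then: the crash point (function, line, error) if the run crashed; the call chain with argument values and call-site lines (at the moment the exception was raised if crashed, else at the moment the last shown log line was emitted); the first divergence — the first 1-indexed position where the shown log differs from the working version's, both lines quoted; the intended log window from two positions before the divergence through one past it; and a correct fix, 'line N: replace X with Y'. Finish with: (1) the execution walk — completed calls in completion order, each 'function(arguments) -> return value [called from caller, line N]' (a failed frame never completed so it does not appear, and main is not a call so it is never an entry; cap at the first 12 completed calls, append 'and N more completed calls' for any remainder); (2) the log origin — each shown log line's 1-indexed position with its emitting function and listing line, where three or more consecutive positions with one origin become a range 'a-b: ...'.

Answer: the defect is in process_batch at line 5.
The tell: At log position 3 the runs split — shown 'process_batch done: 0', but the working version logs 'process_batch done: 4'.
Call chain: main -> tally_events(0, 2) (called at line 45).
First divergence: position 3 — shown 'process_batch done: 0', intended 'process_batch done: 4'.
Intended log window:
  1: run begins with 4 entries
  2: enter process_batch with 4 values
  3: process_batch done: 4
  4: screen_input: 4 entries, threshold 6
Execution walk:
  process_batch([6, 6, 4, 2]) -> 0  [called from split_margin, line 29]
  screen_input([6, 6, 4, 2], 6) -> 2  [called from split_margin, line 30]
  rate_window(0, 2) -> 0  [called from split_margin, line 31]
  split_margin([6, 6, 4, 2], 6) -> 0  [called from main, line 43]
  tally_events(0, 2) -> 0  [called from main, line 45]
Origin of each log line:
  1: logged in main at line 42
  2: logged in process_batch at line 2
  3: logged in process_batch at line 7
  4: logged in screen_input at line 11
  5: logged in screen_input at line 16
  6: logged in rate_window at line 20
  7: logged in main at line 44
  8: logged in tally_events at line 34
A correct fix: line 5: replace `*` with `%`.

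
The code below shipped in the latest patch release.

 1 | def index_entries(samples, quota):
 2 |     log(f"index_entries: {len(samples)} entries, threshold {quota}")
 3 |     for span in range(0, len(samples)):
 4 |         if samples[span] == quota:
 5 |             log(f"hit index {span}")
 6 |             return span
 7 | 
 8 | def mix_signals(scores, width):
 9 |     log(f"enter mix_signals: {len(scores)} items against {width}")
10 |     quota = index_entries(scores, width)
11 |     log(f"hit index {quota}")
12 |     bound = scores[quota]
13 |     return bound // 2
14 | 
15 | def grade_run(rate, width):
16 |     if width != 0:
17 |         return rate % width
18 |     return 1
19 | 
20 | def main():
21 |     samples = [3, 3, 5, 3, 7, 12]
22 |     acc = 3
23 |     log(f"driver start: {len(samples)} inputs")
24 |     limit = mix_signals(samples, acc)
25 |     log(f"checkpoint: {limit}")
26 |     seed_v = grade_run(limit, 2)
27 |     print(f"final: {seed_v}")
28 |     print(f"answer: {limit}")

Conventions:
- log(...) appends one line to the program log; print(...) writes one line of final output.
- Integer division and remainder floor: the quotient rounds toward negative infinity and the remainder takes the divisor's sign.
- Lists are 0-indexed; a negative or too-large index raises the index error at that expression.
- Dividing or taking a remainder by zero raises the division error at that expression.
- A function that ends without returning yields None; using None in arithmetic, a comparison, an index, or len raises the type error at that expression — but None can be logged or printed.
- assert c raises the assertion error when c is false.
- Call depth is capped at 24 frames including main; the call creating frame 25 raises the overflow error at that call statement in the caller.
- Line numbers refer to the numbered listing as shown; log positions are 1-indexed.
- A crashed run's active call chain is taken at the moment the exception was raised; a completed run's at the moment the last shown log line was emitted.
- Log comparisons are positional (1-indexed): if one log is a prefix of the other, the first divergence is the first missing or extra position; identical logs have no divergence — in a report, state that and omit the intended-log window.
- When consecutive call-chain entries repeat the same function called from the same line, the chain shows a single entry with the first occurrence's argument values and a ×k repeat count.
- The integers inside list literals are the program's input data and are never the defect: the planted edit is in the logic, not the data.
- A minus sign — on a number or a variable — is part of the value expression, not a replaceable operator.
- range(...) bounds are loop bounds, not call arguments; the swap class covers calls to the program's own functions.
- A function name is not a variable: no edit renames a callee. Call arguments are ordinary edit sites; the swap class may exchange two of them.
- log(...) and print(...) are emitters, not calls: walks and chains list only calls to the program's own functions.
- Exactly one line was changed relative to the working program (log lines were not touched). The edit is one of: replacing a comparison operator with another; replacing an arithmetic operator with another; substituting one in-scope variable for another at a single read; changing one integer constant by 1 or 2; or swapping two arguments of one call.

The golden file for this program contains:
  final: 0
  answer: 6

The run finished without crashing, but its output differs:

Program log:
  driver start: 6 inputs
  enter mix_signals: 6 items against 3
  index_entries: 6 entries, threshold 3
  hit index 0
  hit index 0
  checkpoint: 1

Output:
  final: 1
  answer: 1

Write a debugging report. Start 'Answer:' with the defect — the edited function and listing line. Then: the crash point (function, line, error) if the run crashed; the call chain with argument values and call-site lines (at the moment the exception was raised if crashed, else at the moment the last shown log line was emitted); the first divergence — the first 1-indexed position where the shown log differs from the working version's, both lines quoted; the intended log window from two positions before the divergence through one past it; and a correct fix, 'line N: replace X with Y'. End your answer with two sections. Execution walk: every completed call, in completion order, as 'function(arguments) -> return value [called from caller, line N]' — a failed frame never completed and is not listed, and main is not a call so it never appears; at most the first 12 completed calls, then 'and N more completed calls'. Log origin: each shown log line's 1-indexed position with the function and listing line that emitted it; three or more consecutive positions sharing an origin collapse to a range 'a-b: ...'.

Answer: the defect is in mix_signals at line 13.
Key fact: The log first diverges at position 6: the faulty run prints 'checkpoint: 1' where the working version prints 'checkpoint: 6'.
Call chain: main.
First divergence: position 6 — shown 'checkpoint: 1', intended 'checkpoint: 6'.
Intended log window:
  4: hit index 0
  5: hit index 0
  6: checkpoint: 6
Execution walk:
  index_entries([3, 3, 5, 3, 7, 12], 3) -> 0  [called from mix_signals, line 10]
  mix_signals([3, 3, 5, 3, 7, 12], 3) -> 1  [called from main, line 24]
  grade_run(1, 2) -> 1  [called from main, line 26]
Origin of each log line:
  1 — main, line 23
  2 — mix_signals, line 9
  3 — index_entries, line 2
  4 — index_entries, line 5
  5 — mix_signals, line 11
  6 — main, line 25
A correct fix: line 13: replace `//` with `*`.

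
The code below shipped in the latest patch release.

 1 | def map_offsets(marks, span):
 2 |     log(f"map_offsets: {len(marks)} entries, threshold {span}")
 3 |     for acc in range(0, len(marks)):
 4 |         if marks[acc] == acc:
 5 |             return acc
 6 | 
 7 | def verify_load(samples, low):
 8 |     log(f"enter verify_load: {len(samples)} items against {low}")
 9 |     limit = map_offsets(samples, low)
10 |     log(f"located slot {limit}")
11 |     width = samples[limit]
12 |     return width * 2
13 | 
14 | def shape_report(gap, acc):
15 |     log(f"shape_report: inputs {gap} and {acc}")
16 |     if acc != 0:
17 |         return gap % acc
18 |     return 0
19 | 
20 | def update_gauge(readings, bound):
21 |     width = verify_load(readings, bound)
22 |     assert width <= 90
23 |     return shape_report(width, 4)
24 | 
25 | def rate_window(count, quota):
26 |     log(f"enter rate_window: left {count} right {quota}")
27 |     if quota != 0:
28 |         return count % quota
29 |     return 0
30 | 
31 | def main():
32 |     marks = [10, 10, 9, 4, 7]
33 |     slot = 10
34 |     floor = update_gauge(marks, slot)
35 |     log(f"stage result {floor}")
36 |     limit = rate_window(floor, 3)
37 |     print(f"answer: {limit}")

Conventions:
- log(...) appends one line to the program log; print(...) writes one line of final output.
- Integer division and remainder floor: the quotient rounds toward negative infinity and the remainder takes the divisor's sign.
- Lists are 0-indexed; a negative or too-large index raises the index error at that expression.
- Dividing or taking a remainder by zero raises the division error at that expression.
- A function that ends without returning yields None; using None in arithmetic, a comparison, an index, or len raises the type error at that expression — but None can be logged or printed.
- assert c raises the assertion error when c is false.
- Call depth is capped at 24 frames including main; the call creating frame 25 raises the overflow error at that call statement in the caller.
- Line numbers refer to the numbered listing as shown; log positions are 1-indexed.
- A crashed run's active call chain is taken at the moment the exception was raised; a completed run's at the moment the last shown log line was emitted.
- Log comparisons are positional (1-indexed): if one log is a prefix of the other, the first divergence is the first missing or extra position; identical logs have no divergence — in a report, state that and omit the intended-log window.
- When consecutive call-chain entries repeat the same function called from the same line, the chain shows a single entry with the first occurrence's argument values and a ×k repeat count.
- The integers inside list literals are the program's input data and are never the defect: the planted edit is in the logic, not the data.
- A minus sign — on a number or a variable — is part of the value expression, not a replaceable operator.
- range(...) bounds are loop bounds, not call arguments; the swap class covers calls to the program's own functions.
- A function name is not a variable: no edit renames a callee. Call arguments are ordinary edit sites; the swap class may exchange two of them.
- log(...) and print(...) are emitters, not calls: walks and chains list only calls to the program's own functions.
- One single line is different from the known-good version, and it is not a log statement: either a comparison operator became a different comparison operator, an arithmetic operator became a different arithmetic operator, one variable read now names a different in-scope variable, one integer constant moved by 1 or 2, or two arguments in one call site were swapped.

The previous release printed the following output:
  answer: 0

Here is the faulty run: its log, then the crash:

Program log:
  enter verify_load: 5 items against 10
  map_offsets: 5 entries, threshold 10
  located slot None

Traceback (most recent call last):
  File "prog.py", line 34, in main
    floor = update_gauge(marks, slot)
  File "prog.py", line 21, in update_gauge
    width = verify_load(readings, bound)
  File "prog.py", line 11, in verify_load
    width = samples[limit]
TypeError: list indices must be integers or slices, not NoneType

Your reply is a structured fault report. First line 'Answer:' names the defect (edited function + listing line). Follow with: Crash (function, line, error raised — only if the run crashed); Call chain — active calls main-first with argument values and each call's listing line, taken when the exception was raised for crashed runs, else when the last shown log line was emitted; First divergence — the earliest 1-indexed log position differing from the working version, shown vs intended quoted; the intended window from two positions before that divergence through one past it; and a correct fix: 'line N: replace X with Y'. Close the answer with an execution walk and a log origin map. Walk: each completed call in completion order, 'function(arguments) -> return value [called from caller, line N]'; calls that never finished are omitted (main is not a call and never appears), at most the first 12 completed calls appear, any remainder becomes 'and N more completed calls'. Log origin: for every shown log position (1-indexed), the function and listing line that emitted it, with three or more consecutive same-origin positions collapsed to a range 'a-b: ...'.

Answer: the defect is in map_offsets at line 4.
Key fact: Log line 3 is where behavior first shows: 'located slot None' appears instead of 'located slot 0'.
Crash: verify_load, line 11, TypeError.
Call chain: main -> update_gauge([10, 10, 9, 4, 7], 10) (called at line 34) -> verify_load([10, 10, 9, 4, 7], 10) (called at line 21).
First divergence: at position 3 the run shows 'located slot None' where the working version logs 'located slot 0'.
Intended log window:
  1: enter verify_load: 5 items against 10
  2: map_offsets: 5 entries, threshold 10
  3: located slot 0
  4: shape_report: inputs 20 and 4
Execution walk:
  map_offsets([10, 10, 9, 4, 7], 10) -> None  [called from verify_load, line 9]
Origin of each log line:
  1: emitted by verify_load (line 8)
  2: emitted by map_offsets (line 2)
  3: emitted by verify_load (line 10)
A correct fix: line 4: replace `marks[acc] == acc` with `marks[acc] == span`.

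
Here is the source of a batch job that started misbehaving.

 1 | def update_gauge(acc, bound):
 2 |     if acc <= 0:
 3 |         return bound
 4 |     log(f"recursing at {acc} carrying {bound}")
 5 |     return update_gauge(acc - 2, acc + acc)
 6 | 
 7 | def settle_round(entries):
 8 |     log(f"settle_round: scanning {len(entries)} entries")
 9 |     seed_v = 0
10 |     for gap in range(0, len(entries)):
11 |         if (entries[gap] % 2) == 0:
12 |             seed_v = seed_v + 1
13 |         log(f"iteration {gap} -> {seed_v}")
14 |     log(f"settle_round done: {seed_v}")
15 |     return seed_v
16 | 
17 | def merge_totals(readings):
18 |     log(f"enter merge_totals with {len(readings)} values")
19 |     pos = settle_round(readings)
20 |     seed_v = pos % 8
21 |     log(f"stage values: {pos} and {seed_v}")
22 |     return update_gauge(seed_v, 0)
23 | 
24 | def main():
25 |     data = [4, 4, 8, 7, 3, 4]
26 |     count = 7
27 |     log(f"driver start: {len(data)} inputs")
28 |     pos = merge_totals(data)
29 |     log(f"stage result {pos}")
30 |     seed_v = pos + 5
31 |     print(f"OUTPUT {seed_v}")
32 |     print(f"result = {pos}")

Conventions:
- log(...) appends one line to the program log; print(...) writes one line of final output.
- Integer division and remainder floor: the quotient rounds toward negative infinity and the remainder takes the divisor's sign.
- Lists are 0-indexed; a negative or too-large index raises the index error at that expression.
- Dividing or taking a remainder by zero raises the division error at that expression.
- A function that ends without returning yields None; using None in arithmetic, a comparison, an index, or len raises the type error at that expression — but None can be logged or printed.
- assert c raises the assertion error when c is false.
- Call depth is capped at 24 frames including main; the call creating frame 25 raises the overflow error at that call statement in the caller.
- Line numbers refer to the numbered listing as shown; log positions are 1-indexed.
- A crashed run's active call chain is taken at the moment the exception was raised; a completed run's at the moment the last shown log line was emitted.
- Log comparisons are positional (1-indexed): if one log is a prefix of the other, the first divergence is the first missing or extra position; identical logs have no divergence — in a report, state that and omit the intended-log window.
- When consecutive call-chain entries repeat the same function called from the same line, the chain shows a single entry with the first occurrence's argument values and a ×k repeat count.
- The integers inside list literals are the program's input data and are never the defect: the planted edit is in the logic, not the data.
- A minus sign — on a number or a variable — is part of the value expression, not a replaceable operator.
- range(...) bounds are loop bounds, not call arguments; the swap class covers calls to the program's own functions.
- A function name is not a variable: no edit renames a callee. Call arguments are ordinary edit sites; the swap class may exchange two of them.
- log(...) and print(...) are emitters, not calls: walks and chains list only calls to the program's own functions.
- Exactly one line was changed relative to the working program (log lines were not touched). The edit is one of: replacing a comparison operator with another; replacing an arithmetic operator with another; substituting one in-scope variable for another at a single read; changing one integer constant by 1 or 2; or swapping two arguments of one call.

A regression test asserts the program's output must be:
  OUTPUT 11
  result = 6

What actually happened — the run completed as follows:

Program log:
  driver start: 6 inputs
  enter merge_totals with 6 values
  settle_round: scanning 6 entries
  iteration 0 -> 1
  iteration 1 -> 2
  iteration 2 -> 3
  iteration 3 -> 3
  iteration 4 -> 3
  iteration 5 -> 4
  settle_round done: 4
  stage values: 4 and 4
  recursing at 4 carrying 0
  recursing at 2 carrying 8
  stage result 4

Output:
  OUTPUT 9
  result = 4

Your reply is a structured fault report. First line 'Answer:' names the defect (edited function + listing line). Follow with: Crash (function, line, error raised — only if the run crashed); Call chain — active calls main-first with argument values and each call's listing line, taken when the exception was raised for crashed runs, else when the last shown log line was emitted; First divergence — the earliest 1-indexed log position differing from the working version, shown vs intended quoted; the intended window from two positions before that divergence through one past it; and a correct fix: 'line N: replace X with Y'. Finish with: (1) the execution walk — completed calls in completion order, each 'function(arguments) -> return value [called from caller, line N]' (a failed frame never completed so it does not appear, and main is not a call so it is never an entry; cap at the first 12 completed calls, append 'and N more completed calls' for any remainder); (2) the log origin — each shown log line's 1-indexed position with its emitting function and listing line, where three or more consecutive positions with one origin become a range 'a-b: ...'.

Answer: the defect is in update_gauge at line 5.
Key fact: Everything matches until log position 13, which reads 'recursing at 2 carrying 8' in place of 'recursing at 2 carrying 4'.
Call chain: main.
First divergence: position 13 — shown 'recursing at 2 carrying 8', intended 'recursing at 2 carrying 4'.
Intended log window:
  11: stage values: 4 and 4
  12: recursing at 4 carrying 0
  13: recursing at 2 carrying 4
  14: stage result 6
Execution walk:
  settle_round([4, 4, 8, 7, 3, 4]) -> 4  [called from merge_totals, line 19]
  update_gauge(0, 4) -> 4  [called from update_gauge, line 5]
  update_gauge(2, 8) -> 4  [called from update_gauge, line 5]
  update_gauge(4, 0) -> 4  [called from merge_totals, line 22]
  merge_totals([4, 4, 8, 7, 3, 4]) -> 4  [called from main, line 28]
Log origins:
  1: from main, line 27
  2: from merge_totals, line 18
  3: from settle_round, line 8
  4-9: from settle_round, line 13
  10: from settle_round, line 14
  11: from merge_totals, line 21
  12: from update_gauge, line 4
  13: from update_gauge, line 4
  14: from main, line 29
A correct fix: line 5: replace `acc + acc` with `bound + acc`.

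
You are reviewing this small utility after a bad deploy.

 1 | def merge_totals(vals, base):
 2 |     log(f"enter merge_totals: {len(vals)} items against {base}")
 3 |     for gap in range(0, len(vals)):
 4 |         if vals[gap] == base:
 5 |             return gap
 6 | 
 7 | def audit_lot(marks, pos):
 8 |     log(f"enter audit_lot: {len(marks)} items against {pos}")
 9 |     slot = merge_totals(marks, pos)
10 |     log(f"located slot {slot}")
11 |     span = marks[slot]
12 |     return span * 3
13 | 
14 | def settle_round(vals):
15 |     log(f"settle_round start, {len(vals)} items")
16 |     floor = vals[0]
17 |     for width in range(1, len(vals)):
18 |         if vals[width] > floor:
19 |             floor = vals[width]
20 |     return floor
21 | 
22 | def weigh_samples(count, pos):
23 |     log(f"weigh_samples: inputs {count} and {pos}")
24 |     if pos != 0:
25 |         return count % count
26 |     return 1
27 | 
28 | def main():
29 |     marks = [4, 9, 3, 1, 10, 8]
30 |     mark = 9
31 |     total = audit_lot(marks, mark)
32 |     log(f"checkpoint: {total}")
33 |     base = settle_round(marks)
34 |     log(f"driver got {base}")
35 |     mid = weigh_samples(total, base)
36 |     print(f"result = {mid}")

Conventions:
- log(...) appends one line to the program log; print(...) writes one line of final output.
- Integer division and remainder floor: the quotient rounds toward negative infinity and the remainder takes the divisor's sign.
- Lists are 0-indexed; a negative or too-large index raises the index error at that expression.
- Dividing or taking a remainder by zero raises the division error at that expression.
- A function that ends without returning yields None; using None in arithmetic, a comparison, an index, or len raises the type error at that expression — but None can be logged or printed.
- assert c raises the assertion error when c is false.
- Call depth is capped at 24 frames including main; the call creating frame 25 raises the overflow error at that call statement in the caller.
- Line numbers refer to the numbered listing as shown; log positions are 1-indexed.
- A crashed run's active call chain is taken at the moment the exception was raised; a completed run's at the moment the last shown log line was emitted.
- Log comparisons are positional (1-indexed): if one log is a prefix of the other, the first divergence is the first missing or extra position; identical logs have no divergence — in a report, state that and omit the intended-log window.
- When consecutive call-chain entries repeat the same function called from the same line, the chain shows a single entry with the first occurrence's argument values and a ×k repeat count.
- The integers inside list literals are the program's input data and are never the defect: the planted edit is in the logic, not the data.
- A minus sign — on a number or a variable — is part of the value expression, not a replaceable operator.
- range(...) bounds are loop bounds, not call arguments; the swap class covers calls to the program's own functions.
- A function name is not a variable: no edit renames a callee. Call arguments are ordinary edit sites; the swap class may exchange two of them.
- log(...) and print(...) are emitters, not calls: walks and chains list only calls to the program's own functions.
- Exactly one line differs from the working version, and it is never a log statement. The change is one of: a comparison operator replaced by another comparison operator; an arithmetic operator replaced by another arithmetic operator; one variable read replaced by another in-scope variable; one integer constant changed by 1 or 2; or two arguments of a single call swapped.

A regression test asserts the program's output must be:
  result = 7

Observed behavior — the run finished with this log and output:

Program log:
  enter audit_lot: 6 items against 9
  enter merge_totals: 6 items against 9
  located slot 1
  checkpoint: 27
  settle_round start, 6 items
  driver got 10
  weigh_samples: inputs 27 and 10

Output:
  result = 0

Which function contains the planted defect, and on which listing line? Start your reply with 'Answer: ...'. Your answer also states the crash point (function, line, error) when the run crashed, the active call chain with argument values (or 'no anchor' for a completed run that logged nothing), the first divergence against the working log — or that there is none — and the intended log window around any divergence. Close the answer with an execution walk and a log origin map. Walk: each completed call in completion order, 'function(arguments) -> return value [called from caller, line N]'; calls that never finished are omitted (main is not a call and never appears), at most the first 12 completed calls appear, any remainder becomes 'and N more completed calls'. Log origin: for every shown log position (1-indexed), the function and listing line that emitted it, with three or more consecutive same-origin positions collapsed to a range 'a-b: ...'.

Answer: the defect is in weigh_samples at line 25.
Key observation: Every logged value matches the working version; the printed result is what differs.
Call chain: main -> weigh_samples(27, 10) (called at line 35).
First divergence: none — the logs agree in full.
Execution walk:
  merge_totals([4, 9, 3, 1, 10, 8], 9) -> 1  [called from audit_lot, line 9]
  audit_lot([4, 9, 3, 1, 10, 8], 9) -> 27  [called from main, line 31]
  settle_round([4, 9, 3, 1, 10, 8]) -> 10  [called from main, line 33]
  weigh_samples(27, 10) -> 0  [called from main, line 35]
Log origin:
  1: emitted by audit_lot (line 8)
  2: emitted by merge_totals (line 2)
  3: emitted by audit_lot (line 10)
  4: emitted by main (line 32)
  5: emitted by settle_round (line 15)
  6: emitted by main (line 34)
  7: emitted by weigh_samples (line 23)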